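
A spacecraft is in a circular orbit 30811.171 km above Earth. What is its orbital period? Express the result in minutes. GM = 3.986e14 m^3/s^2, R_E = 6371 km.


r = 37182.1710 km = 3.7182171e+07 m
T = 2*pi*sqrt(r^3/mu) = 2*pi*sqrt(5.1404866e+22 / 3.986e14)
T = 71353.1806 s = 1189.2197 min

1189.2197 minutes


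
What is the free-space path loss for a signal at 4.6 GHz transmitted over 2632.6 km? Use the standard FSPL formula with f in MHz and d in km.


f = 4.6 GHz = 4600.0000 MHz
d = 2632.6 km
FSPL = 32.44 + 20*log10(4600.0000) + 20*log10(2632.6)
FSPL = 32.44 + 73.2552 + 68.4077
FSPL = 174.1029 dB

174.1029 dB


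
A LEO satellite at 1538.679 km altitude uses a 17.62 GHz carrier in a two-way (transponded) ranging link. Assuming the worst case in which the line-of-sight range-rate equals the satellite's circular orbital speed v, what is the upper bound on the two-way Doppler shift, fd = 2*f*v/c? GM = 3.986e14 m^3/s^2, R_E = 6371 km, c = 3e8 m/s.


r = 7.909679e+06 m
v = sqrt(mu/r) = 7098.8699 m/s (worst-case radial velocity)
f = 17.62 GHz = 1.762e+10 Hz
fd = 2*f*v/c = 2*1.762e+10*7098.8699/3.0e+08
fd = 833880.5858 Hz

833880.5858 Hz


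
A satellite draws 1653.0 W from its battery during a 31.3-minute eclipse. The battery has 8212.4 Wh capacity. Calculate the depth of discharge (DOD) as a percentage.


E_used = P * t / 60 = 1653.0 * 31.3 / 60 = 862.3150 Wh
DOD = E_used / E_total * 100 = 862.3150 / 8212.4 * 100
DOD = 10.5002 %

10.5002 %


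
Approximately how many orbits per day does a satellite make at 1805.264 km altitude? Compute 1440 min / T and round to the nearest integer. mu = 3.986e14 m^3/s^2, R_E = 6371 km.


r = 8.176264e+06 m
T = 2*pi*sqrt(r^3/mu) = 7357.7255 s = 122.6288 min
revs/day = 1440 / 122.6288 = 11.7428
Rounded: 12 revolutions per day

12 revolutions per day


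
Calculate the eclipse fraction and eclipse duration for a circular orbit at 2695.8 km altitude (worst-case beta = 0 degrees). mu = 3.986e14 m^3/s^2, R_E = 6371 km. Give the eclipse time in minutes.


r = 9066.8000 km
T = 143.1993 min
Eclipse fraction = arcsin(R_E/r)/pi = arcsin(6371.0000/9066.8000)/pi
= arcsin(0.7026735)/pi = 0.2480105
Eclipse duration = 0.2480105 * 143.1993 = 35.5149 min

35.5149 minutes


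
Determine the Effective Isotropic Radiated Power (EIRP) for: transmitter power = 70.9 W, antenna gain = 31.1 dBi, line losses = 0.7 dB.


Pt = 70.9 W = 18.5065 dBW
EIRP = Pt_dBW + Gt - losses = 18.5065 + 31.1 - 0.7 = 48.9065 dBW

48.9065 dBW


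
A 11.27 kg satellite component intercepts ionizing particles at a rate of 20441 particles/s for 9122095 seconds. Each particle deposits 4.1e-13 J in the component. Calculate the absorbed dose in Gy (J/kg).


Total energy deposited = rate * time * E_per
  = 20441 * 9122095 * 4.1e-13 = 0.07645054 J
Dose = E_total / mass = 0.07645054 / 11.27
Dose = 0.006783544 Gy

0.0068 Gy


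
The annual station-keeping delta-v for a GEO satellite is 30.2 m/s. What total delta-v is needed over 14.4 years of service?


dV = rate * years = 30.2 * 14.4
dV = 434.8800 m/s

434.8800 m/s


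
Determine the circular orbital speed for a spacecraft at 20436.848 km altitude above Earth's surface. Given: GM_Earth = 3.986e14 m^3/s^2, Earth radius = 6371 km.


r = R_E + alt = 6371.0 + 20436.848 = 26807.8480 km = 2.6807848e+07 m
v = sqrt(mu/r) = sqrt(3.986e14 / 2.6807848e+07) = 3856.0057 m/s = 3.8560 km/s

3.8560 km/s


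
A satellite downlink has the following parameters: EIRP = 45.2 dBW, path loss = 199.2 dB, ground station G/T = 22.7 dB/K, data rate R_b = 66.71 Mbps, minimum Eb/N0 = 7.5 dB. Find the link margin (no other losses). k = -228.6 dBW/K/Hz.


C/N0 = EIRP - FSPL + G/T - k = 45.2 - 199.2 + 22.7 - (-228.6)
C/N0 = 97.3000 dB-Hz
R_b = 66.71 Mbps = 6.671e+07 bps -> 10*log10(R_b) = 78.2419 dB-Hz
Eb/N0 = C/N0 - 10*log10(R_b) = 97.3000 - 78.2419 = 19.0581 dB
Margin = Eb/N0 - Eb/N0_req = 19.0581 - 7.5 = 11.5581 dB (link closes)

11.5581 dB


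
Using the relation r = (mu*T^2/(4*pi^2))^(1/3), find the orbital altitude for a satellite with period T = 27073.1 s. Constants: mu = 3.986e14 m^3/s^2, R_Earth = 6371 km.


T = 27073.1 s
r = (mu*T^2/(4*pi^2))^(1/3) = (3.986e14 * 27073.1^2 / (4*pi^2))^(1/3)
r = 1.9487278e+07 m = 19487.2779 km
alt = r - R_E = 19487.2779 - 6371 = 13116.2779 km

13116.2779 km


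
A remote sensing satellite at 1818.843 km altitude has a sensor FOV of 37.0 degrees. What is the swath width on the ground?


FOV = 37.0 deg = 0.6457718 rad
swath = 2 * alt * tan(FOV/2) = 2 * 1818.843 * tan(0.3228859)
swath = 2 * 1818.843 * 0.3345953
swath = 1217.1527 km

1217.1527 km


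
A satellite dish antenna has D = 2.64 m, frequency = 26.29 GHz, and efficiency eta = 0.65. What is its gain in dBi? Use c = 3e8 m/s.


lambda = c/f = 3e8 / 2.629e+10 = 0.01141118 m
G = eta*(pi*D/lambda)^2 = 0.65*(pi*2.64/0.01141118)^2
G = 343367.8416 (linear)
G = 10*log10(343367.8416) = 55.3576 dBi

55.3576 dBi


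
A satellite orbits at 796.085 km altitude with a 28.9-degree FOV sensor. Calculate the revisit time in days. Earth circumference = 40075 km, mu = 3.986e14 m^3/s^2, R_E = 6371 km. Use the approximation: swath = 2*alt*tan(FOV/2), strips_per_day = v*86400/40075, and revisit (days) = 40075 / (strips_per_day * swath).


swath = 2*796.085*tan(0.2522001) = 410.2811 km
v = sqrt(mu/r) = 7457.5705 m/s = 7.4576 km/s
strips/day = v*86400/40075 = 7.4576*86400/40075 = 16.0782
coverage/day = strips * swath = 16.0782 * 410.2811 = 6596.5845 km
revisit = 40075 / 6596.5845 = 6.0751 days

6.0751 days


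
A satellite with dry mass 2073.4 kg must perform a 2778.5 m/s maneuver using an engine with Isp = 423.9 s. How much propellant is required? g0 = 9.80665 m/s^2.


ve = Isp * g0 = 423.9 * 9.80665 = 4157.038935 m/s
mass ratio = exp(dv/ve) = exp(2778.5/4157.038935) = 1.95108262
m_prop = m_dry * (mr - 1) = 2073.4 * (1.95108262 - 1)
m_prop = 1971.9747 kg

1971.9747 kg


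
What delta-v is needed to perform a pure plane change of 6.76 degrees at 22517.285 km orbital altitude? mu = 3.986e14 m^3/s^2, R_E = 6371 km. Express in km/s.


r = 28888.2850 km = 2.8888285e+07 m
V = sqrt(mu/r) = 3714.5633 m/s
di = 6.76 deg = 0.1179843 rad
dV = 2*V*sin(di/2) = 2*3714.5633*sin(0.05899213)
dV = 438.0058 m/s = 0.4380058 km/s

0.4380 km/s


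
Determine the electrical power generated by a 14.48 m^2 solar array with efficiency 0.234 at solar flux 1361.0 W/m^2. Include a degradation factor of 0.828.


P = area * eta * S * degradation
P = 14.48 * 0.234 * 1361.0 * 0.828
P = 3818.3249 W

3818.3249 W


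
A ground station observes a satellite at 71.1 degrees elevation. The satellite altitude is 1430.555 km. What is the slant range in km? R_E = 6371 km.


h = 1430.555 km, el = 71.1 deg
d = -R_E*sin(el) + sqrt((R_E*sin(el))^2 + 2*R_E*h + h^2)
d = -6371.0000*sin(1.2409) + sqrt((6371.0000*0.9460854)^2 + 2*6371.0000*1430.555 + 1430.555^2)
d = 1496.1525 km

1496.1525 km


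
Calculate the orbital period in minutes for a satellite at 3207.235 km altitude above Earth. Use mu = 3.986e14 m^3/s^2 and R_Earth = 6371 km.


r = 9578.2350 km = 9.578235e+06 m
T = 2*pi*sqrt(r^3/mu) = 2*pi*sqrt(8.7873205e+20 / 3.986e14)
T = 9329.0937 s = 155.4849 min

155.4849 minutes


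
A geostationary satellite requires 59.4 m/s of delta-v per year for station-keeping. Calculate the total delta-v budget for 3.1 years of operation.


dV = rate * years = 59.4 * 3.1
dV = 184.1400 m/s

184.1400 m/s


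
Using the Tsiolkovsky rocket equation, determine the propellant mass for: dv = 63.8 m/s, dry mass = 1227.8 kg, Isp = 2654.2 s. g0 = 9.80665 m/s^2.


ve = Isp * g0 = 2654.2 * 9.80665 = 26028.810430 m/s
mass ratio = exp(dv/ve) = exp(63.8/26028.810430) = 1.00245414
m_prop = m_dry * (mr - 1) = 1227.8 * (1.00245414 - 1)
m_prop = 3.0132 kg

3.0132 kg


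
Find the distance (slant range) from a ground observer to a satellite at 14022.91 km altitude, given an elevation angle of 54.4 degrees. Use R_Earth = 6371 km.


h = 14022.91 km, el = 54.4 deg
d = -R_E*sin(el) + sqrt((R_E*sin(el))^2 + 2*R_E*h + h^2)
d = -6371.0000*sin(0.9494591) + sqrt((6371.0000*0.8131008)^2 + 2*6371.0000*14022.91 + 14022.91^2)
d = 14873.5893 km

14873.5893 km


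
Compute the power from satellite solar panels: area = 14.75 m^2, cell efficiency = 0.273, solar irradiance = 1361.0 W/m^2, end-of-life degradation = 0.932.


P = area * eta * S * degradation
P = 14.75 * 0.273 * 1361.0 * 0.932
P = 5107.7391 W

5107.7391 W


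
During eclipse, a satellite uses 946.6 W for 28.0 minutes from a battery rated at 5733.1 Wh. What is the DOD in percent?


E_used = P * t / 60 = 946.6 * 28.0 / 60 = 441.7467 Wh
DOD = E_used / E_total * 100 = 441.7467 / 5733.1 * 100
DOD = 7.7052 %

7.7052 %


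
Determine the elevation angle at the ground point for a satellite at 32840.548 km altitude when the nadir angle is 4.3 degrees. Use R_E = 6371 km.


r = R_E + alt = 39211.5480 km
Law of sines in the satellite / Earth-center / ground-point triangle:
  sin(nadir)/R_E = sin(90 + el)/r  =>  cos(el) = (r/R_E)*sin(nadir)
cos(el) = (39211.5480 / 6371.0000) * sin(4.3 deg) = 0.461471
el = arccos(0.461471) = 62.5179 deg
(Earth-central angle = 90 - nadir - el = 23.1821 deg)

62.5179 degrees


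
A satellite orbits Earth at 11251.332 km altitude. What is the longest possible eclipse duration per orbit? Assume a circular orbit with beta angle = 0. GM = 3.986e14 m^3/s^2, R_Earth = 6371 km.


r = 17622.3320 km
T = 388.0208 min
Eclipse fraction = arcsin(R_E/r)/pi = arcsin(6371.0000/17622.3320)/pi
= arcsin(0.3615299)/pi = 0.1177455
Eclipse duration = 0.1177455 * 388.0208 = 45.6877 min

45.6877 minutes


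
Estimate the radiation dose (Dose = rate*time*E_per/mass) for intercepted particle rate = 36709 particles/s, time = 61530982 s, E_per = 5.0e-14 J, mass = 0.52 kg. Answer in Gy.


Total energy deposited = rate * time * E_per
  = 36709 * 61530982 * 5.0e-14 = 0.112937 J
Dose = E_total / mass = 0.112937 / 0.52
Dose = 0.2171866 Gy

0.2172 Gy


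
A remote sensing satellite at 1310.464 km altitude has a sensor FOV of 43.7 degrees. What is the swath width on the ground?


FOV = 43.7 deg = 0.7627089 rad
swath = 2 * alt * tan(FOV/2) = 2 * 1310.464 * tan(0.3813544)
swath = 2 * 1310.464 * 0.4009841
swath = 1050.9504 km

1050.9504 km


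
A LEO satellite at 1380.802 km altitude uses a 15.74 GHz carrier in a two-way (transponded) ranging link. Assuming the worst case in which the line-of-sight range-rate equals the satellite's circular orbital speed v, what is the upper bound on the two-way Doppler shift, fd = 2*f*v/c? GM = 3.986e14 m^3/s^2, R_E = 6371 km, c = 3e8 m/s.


r = 7.751802e+06 m
v = sqrt(mu/r) = 7170.7951 m/s (worst-case radial velocity)
f = 15.74 GHz = 1.574e+10 Hz
fd = 2*f*v/c = 2*1.574e+10*7170.7951/3.0e+08
fd = 752455.4299 Hz

752455.4299 Hz


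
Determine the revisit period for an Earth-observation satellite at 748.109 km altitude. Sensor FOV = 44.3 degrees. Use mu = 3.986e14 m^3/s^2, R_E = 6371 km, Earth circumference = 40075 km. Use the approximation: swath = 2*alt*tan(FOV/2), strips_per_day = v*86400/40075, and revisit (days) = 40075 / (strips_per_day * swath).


swath = 2*748.109*tan(0.3865904) = 609.0727 km
v = sqrt(mu/r) = 7482.6568 m/s = 7.4827 km/s
strips/day = v*86400/40075 = 7.4827*86400/40075 = 16.1323
coverage/day = strips * swath = 16.1323 * 609.0727 = 9825.7370 km
revisit = 40075 / 9825.7370 = 4.0786 days

4.0786 days


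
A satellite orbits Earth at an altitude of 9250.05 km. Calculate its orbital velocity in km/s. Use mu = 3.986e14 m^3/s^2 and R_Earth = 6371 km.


r = R_E + alt = 6371.0 + 9250.05 = 15621.0500 km = 1.562105e+07 m
v = sqrt(mu/r) = sqrt(3.986e14 / 1.562105e+07) = 5051.4207 m/s = 5.0514 km/s

5.0514 km/s


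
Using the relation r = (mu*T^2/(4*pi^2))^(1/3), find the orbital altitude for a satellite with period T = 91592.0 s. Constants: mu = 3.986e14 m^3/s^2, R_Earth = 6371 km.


T = 91592.0 s
r = (mu*T^2/(4*pi^2))^(1/3) = (3.986e14 * 91592.0^2 / (4*pi^2))^(1/3)
r = 4.391682e+07 m = 43916.8195 km
alt = r - R_E = 43916.8195 - 6371 = 37545.8195 km

37545.8195 km


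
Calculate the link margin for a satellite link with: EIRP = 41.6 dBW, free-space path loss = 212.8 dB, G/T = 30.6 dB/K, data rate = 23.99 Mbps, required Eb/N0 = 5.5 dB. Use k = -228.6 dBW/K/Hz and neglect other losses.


C/N0 = EIRP - FSPL + G/T - k = 41.6 - 212.8 + 30.6 - (-228.6)
C/N0 = 88.0000 dB-Hz
R_b = 23.99 Mbps = 2.399e+07 bps -> 10*log10(R_b) = 73.8003 dB-Hz
Eb/N0 = C/N0 - 10*log10(R_b) = 88.0000 - 73.8003 = 14.1997 dB
Margin = Eb/N0 - Eb/N0_req = 14.1997 - 5.5 = 8.6997 dB (link closes)

8.6997 dB


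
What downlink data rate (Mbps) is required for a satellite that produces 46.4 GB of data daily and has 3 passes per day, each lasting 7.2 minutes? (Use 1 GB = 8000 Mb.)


total contact time = 3 * 7.2 * 60 = 1296.0000 s
data = 46.4 GB = 371200.0000 Mb
rate = 371200.0000 / 1296.0000 = 286.4198 Mbps

286.4198 Mbps


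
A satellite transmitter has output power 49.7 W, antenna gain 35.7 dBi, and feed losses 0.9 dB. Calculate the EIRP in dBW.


Pt = 49.7 W = 16.9636 dBW
EIRP = Pt_dBW + Gt - losses = 16.9636 + 35.7 - 0.9 = 51.7636 dBW

51.7636 dBW


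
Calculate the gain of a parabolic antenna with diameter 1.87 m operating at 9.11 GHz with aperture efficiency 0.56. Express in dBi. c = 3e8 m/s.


lambda = c/f = 3e8 / 9.11e+09 = 0.03293085 m
G = eta*(pi*D/lambda)^2 = 0.56*(pi*1.87/0.03293085)^2
G = 17822.3607 (linear)
G = 10*log10(17822.3607) = 42.5097 dBi

42.5097 dBi


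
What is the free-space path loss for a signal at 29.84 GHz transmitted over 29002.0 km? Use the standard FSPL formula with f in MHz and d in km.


f = 29.84 GHz = 29840.0000 MHz
d = 29002.0 km
FSPL = 32.44 + 20*log10(29840.0000) + 20*log10(29002.0)
FSPL = 32.44 + 89.4960 + 89.2486
FSPL = 211.1845 dB

211.1845 dB


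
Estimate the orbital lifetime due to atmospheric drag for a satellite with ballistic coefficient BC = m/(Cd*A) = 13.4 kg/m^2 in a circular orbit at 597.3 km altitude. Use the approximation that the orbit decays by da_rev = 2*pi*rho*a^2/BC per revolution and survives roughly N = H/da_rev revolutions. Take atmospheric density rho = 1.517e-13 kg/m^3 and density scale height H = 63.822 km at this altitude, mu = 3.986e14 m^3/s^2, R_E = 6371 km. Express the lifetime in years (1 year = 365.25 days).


a = R_E + alt = 6968.3000 km = 6.9683e+06 m
da_rev = 2*pi*rho*a^2/BC = 2*pi*1.517e-13*(6.9683e+06)^2/13.4 = 3.453936 m per revolution
N = H/da_rev = 63822.0000 m / 3.453936 m = 18478.0475 revolutions
P = 2*pi*sqrt(a^3/mu) = 5788.9724 s
lifetime = N*P = 18478.0475 * 5788.9724 = 1.0696891e+08 s = 1238.0661 days
years = 1238.0661 / 365.25 = 3.3896 years

3.3896 years


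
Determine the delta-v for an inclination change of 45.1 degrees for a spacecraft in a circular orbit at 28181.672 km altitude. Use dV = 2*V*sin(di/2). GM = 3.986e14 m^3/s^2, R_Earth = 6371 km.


r = 34552.6720 km = 3.4552672e+07 m
V = sqrt(mu/r) = 3396.4704 m/s
di = 45.1 deg = 0.7871435 rad
dV = 2*V*sin(di/2) = 2*3396.4704*sin(0.3935717)
dV = 2605.0216 m/s = 2.6050 km/s

2.6050 km/s


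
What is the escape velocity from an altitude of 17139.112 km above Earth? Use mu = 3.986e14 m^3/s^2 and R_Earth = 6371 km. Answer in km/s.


r = 6371.0 + 17139.112 = 23510.1120 km = 2.3510112e+07 m
v_esc = sqrt(2*mu/r) = sqrt(2*3.986e14 / 2.3510112e+07)
v_esc = 5823.1275 m/s = 5.8231 km/s

5.8231 km/s


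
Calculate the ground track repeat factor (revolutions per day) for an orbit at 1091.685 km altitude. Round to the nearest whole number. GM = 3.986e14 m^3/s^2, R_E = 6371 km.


r = 7.462685e+06 m
T = 2*pi*sqrt(r^3/mu) = 6415.8453 s = 106.9308 min
revs/day = 1440 / 106.9308 = 13.4667
Rounded: 13 revolutions per day

13 revolutions per day


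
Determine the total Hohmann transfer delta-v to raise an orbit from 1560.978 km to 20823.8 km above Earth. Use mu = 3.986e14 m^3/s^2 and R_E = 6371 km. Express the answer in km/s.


r1 = 7931.9780 km = 7.931978e+06 m
r2 = 27194.8000 km = 2.71948e+07 m
dv1 = sqrt(mu/r1)*(sqrt(2*r2/(r1+r2)) - 1) = 1732.0922 m/s
dv2 = sqrt(mu/r2)*(1 - sqrt(2*r1/(r1+r2))) = 1255.6369 m/s
total dv = |dv1| + |dv2| = 1732.0922 + 1255.6369 = 2987.7291 m/s = 2.9877 km/s

2.9877 km/s


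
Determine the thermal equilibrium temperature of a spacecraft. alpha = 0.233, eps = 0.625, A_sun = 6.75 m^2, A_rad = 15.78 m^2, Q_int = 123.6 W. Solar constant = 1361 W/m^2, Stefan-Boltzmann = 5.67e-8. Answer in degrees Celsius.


Numerator = alpha*S*A_sun + Q_int = 0.233*1361*6.75 + 123.6 = 2264.1127 W
Denominator = eps*sigma*A_rad = 0.625*5.67e-8*15.78 = 5.5920375e-07 W/K^4
T^4 = 4.0488154e+09 K^4
T = 252.2505 K = -20.8995 C

-20.8995 degrees Celsius


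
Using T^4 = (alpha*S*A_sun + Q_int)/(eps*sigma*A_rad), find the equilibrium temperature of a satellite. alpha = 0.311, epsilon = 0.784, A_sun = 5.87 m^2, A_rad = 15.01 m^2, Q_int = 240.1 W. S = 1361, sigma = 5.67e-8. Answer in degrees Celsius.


Numerator = alpha*S*A_sun + Q_int = 0.311*1361*5.87 + 240.1 = 2724.7008 W
Denominator = eps*sigma*A_rad = 0.784*5.67e-8*15.01 = 6.6723653e-07 W/K^4
T^4 = 4.0835606e+09 K^4
T = 252.7899 K = -20.3601 C

-20.3601 degrees Celsius


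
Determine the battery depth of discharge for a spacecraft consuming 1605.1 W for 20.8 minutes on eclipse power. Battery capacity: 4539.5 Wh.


E_used = P * t / 60 = 1605.1 * 20.8 / 60 = 556.4347 Wh
DOD = E_used / E_total * 100 = 556.4347 / 4539.5 * 100
DOD = 12.2576 %

12.2576 %


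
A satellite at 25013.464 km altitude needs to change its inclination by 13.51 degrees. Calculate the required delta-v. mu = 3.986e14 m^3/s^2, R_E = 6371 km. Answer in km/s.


r = 31384.4640 km = 3.1384464e+07 m
V = sqrt(mu/r) = 3563.7833 m/s
di = 13.51 deg = 0.235794 rad
dV = 2*V*sin(di/2) = 2*3563.7833*sin(0.117897)
dV = 838.3733 m/s = 0.8383733 km/s

0.8384 km/s


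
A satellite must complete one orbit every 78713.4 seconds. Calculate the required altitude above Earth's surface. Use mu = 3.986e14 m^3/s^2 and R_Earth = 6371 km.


T = 78713.4 s
r = (mu*T^2/(4*pi^2))^(1/3) = (3.986e14 * 78713.4^2 / (4*pi^2))^(1/3)
r = 3.9697056e+07 m = 39697.0561 km
alt = r - R_E = 39697.0561 - 6371 = 33326.0561 km

33326.0561 km


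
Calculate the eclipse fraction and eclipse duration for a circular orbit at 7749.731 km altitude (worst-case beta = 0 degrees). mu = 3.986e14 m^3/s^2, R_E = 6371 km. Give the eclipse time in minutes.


r = 14120.7310 km
T = 278.3208 min
Eclipse fraction = arcsin(R_E/r)/pi = arcsin(6371.0000/14120.7310)/pi
= arcsin(0.4511806)/pi = 0.148997
Eclipse duration = 0.148997 * 278.3208 = 41.4690 min

41.4690 minutes


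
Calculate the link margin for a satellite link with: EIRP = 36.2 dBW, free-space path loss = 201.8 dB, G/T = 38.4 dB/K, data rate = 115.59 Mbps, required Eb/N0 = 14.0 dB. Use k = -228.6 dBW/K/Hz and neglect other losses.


C/N0 = EIRP - FSPL + G/T - k = 36.2 - 201.8 + 38.4 - (-228.6)
C/N0 = 101.4000 dB-Hz
R_b = 115.59 Mbps = 1.1559e+08 bps -> 10*log10(R_b) = 80.6292 dB-Hz
Eb/N0 = C/N0 - 10*log10(R_b) = 101.4000 - 80.6292 = 20.7708 dB
Margin = Eb/N0 - Eb/N0_req = 20.7708 - 14.0 = 6.7708 dB (link closes)

6.7708 dB


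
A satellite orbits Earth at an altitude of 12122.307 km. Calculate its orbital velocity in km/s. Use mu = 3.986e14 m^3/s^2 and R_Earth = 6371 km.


r = R_E + alt = 6371.0 + 12122.307 = 18493.3070 km = 1.8493307e+07 m
v = sqrt(mu/r) = sqrt(3.986e14 / 1.8493307e+07) = 4642.6010 m/s = 4.6426 km/s

4.6426 km/s


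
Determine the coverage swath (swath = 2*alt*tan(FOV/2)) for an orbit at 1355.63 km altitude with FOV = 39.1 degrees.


FOV = 39.1 deg = 0.6824237 rad
swath = 2 * alt * tan(FOV/2) = 2 * 1355.63 * tan(0.3412119)
swath = 2 * 1355.63 * 0.355101
swath = 962.7711 km

962.7711 km


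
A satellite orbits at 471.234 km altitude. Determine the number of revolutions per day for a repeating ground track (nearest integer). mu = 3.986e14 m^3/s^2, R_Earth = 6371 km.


r = 6.842234e+06 m
T = 2*pi*sqrt(r^3/mu) = 5632.5896 s = 93.8765 min
revs/day = 1440 / 93.8765 = 15.3393
Rounded: 15 revolutions per day

15 revolutions per day


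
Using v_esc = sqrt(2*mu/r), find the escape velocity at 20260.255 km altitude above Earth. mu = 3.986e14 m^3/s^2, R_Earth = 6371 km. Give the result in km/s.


r = 6371.0 + 20260.255 = 26631.2550 km = 2.6631255e+07 m
v_esc = sqrt(2*mu/r) = sqrt(2*3.986e14 / 2.6631255e+07)
v_esc = 5471.2660 m/s = 5.4713 km/s

5.4713 km/s


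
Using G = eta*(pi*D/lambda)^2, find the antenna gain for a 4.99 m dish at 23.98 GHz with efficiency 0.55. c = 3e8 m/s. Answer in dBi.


lambda = c/f = 3e8 / 2.398e+10 = 0.01251043 m
G = eta*(pi*D/lambda)^2 = 0.55*(pi*4.99/0.01251043)^2
G = 863613.4038 (linear)
G = 10*log10(863613.4038) = 59.3632 dBi

59.3632 dBi


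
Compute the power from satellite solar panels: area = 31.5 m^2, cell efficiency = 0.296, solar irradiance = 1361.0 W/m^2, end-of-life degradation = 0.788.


P = area * eta * S * degradation
P = 31.5 * 0.296 * 1361.0 * 0.788
P = 9999.6916 W

9999.6916 W


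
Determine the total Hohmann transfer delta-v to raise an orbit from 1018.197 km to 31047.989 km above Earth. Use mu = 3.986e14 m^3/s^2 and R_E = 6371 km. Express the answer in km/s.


r1 = 7389.1970 km = 7.389197e+06 m
r2 = 37418.9890 km = 3.7418989e+07 m
dv1 = sqrt(mu/r1)*(sqrt(2*r2/(r1+r2)) - 1) = 2147.2510 m/s
dv2 = sqrt(mu/r2)*(1 - sqrt(2*r1/(r1+r2))) = 1389.4135 m/s
total dv = |dv1| + |dv2| = 2147.2510 + 1389.4135 = 3536.6645 m/s = 3.5367 km/s

3.5367 km/s


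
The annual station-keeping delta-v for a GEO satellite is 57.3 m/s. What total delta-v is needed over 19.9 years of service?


dV = rate * years = 57.3 * 19.9
dV = 1140.2700 m/s

1140.2700 m/s


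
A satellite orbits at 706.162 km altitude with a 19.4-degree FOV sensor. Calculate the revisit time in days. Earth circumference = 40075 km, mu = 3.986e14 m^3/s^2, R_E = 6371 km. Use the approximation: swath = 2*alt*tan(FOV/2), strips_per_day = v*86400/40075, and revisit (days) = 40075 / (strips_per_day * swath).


swath = 2*706.162*tan(0.1692969) = 241.4130 km
v = sqrt(mu/r) = 7504.7992 m/s = 7.5048 km/s
strips/day = v*86400/40075 = 7.5048*86400/40075 = 16.1800
coverage/day = strips * swath = 16.1800 * 241.4130 = 3906.0687 km
revisit = 40075 / 3906.0687 = 10.2597 days

10.2597 days


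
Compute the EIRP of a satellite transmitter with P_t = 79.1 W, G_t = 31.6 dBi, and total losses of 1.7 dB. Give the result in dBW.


Pt = 79.1 W = 18.9818 dBW
EIRP = Pt_dBW + Gt - losses = 18.9818 + 31.6 - 1.7 = 48.8818 dBW

48.8818 dBW


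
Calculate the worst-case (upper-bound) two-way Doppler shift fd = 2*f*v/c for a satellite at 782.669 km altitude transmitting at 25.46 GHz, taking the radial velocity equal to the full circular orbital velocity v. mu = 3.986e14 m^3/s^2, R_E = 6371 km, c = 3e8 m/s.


r = 7.153669e+06 m
v = sqrt(mu/r) = 7464.5602 m/s (worst-case radial velocity)
f = 25.46 GHz = 2.546e+10 Hz
fd = 2*f*v/c = 2*2.546e+10*7464.5602/3.0e+08
fd = 1.2669847e+06 Hz

1.2670e+06 Hz


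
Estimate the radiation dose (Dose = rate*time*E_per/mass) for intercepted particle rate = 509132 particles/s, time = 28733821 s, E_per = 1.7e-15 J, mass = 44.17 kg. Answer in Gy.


Total energy deposited = rate * time * E_per
  = 509132 * 28733821 * 1.7e-15 = 0.02486982 J
Dose = E_total / mass = 0.02486982 / 44.17
Dose = 5.6304784e-04 Gy

5.6305e-04 Gy


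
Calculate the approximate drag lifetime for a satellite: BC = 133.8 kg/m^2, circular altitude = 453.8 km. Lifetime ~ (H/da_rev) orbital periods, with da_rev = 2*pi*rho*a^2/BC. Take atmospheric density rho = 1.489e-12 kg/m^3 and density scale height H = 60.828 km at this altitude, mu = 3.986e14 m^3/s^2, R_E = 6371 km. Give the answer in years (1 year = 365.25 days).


a = R_E + alt = 6824.8000 km = 6.8248e+06 m
da_rev = 2*pi*rho*a^2/BC = 2*pi*1.489e-12*(6.8248e+06)^2/133.8 = 3.256854 m per revolution
N = H/da_rev = 60828.0000 m / 3.256854 m = 18676.9186 revolutions
P = 2*pi*sqrt(a^3/mu) = 5611.0755 s
lifetime = N*P = 18676.9186 * 5611.0755 = 1.047976e+08 s = 1212.9352 days
years = 1212.9352 / 365.25 = 3.3208 years

3.3208 years


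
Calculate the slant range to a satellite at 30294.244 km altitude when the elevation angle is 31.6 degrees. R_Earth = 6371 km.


h = 30294.244 km, el = 31.6 deg
d = -R_E*sin(el) + sqrt((R_E*sin(el))^2 + 2*R_E*h + h^2)
d = -6371.0000*sin(0.551524) + sqrt((6371.0000*0.5239859)^2 + 2*6371.0000*30294.244 + 30294.244^2)
d = 32923.1642 km

32923.1642 km


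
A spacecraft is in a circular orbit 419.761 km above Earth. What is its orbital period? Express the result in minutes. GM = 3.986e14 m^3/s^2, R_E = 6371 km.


r = 6790.7610 km = 6.790761e+06 m
T = 2*pi*sqrt(r^3/mu) = 2*pi*sqrt(3.1315211e+20 / 3.986e14)
T = 5569.1497 s = 92.8192 min

92.8192 minutes


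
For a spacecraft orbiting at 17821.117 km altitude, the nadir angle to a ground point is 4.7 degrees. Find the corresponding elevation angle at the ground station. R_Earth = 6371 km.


r = R_E + alt = 24192.1170 km
Law of sines in the satellite / Earth-center / ground-point triangle:
  sin(nadir)/R_E = sin(90 + el)/r  =>  cos(el) = (r/R_E)*sin(nadir)
cos(el) = (24192.1170 / 6371.0000) * sin(4.7 deg) = 0.3111389
el = arccos(0.3111389) = 71.8721 deg
(Earth-central angle = 90 - nadir - el = 13.4279 deg)

71.8721 degrees


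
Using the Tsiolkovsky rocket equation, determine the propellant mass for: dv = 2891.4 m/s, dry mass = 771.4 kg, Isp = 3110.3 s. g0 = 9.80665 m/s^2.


ve = Isp * g0 = 3110.3 * 9.80665 = 30501.623495 m/s
mass ratio = exp(dv/ve) = exp(2891.4/30501.623495) = 1.09943340
m_prop = m_dry * (mr - 1) = 771.4 * (1.09943340 - 1)
m_prop = 76.7029 kg

76.7029 kg


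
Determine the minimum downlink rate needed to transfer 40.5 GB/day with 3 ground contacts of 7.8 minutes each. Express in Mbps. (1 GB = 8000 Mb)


total contact time = 3 * 7.8 * 60 = 1404.0000 s
data = 40.5 GB = 324000.0000 Mb
rate = 324000.0000 / 1404.0000 = 230.7692 Mbps

230.7692 Mbps


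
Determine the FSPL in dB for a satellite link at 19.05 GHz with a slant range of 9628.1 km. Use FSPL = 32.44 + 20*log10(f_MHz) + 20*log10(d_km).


f = 19.05 GHz = 19050.0000 MHz
d = 9628.1 km
FSPL = 32.44 + 20*log10(19050.0000) + 20*log10(9628.1)
FSPL = 32.44 + 85.5979 + 79.6708
FSPL = 197.7087 dB

197.7087 dB


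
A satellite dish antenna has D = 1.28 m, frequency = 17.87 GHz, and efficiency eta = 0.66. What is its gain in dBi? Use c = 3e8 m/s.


lambda = c/f = 3e8 / 1.787e+10 = 0.01678791 m
G = eta*(pi*D/lambda)^2 = 0.66*(pi*1.28/0.01678791)^2
G = 37867.8123 (linear)
G = 10*log10(37867.8123) = 45.7827 dBi

45.7827 dBi


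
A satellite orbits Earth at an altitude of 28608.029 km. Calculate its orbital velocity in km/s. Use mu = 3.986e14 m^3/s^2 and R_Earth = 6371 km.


r = R_E + alt = 6371.0 + 28608.029 = 34979.0290 km = 3.4979029e+07 m
v = sqrt(mu/r) = sqrt(3.986e14 / 3.4979029e+07) = 3375.7072 m/s = 3.3757 km/s

3.3757 km/s


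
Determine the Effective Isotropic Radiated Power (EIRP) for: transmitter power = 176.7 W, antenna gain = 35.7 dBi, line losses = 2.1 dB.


Pt = 176.7 W = 22.4724 dBW
EIRP = Pt_dBW + Gt - losses = 22.4724 + 35.7 - 2.1 = 56.0724 dBW

56.0724 dBW


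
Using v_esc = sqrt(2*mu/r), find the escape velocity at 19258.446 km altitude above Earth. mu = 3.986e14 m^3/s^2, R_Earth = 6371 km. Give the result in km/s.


r = 6371.0 + 19258.446 = 25629.4460 km = 2.5629446e+07 m
v_esc = sqrt(2*mu/r) = sqrt(2*3.986e14 / 2.5629446e+07)
v_esc = 5577.1720 m/s = 5.5772 km/s

5.5772 km/s


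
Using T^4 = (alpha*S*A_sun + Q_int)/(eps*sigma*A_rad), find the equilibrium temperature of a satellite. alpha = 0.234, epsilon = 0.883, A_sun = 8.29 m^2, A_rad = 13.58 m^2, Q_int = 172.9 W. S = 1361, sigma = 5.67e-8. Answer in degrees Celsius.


Numerator = alpha*S*A_sun + Q_int = 0.234*1361*8.29 + 172.9 = 2813.0495 W
Denominator = eps*sigma*A_rad = 0.883*5.67e-8*13.58 = 6.7989764e-07 W/K^4
T^4 = 4.1374603e+09 K^4
T = 253.6200 K = -19.5300 C

-19.5300 degrees Celsius


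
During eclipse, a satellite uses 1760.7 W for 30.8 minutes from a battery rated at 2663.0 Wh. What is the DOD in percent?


E_used = P * t / 60 = 1760.7 * 30.8 / 60 = 903.8260 Wh
DOD = E_used / E_total * 100 = 903.8260 / 2663.0 * 100
DOD = 33.9401 %

33.9401 %


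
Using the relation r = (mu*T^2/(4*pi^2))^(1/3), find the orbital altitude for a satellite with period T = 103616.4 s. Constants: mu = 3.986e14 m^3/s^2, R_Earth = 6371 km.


T = 103616.4 s
r = (mu*T^2/(4*pi^2))^(1/3) = (3.986e14 * 103616.4^2 / (4*pi^2))^(1/3)
r = 4.7680945e+07 m = 47680.9448 km
alt = r - R_E = 47680.9448 - 6371 = 41309.9448 km

41309.9448 km


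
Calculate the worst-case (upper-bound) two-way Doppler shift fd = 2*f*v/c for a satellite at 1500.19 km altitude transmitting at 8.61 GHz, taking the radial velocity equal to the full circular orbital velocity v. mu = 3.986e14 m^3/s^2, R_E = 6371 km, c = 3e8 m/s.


r = 7.87119e+06 m
v = sqrt(mu/r) = 7116.2050 m/s (worst-case radial velocity)
f = 8.61 GHz = 8.61e+09 Hz
fd = 2*f*v/c = 2*8.61e+09*7116.2050/3.0e+08
fd = 408470.1658 Hz

408470.1658 Hz


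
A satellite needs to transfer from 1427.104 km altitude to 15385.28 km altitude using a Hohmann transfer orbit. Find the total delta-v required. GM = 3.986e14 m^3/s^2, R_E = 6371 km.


r1 = 7798.1040 km = 7.798104e+06 m
r2 = 21756.2800 km = 2.175628e+07 m
dv1 = sqrt(mu/r1)*(sqrt(2*r2/(r1+r2)) - 1) = 1525.5455 m/s
dv2 = sqrt(mu/r2)*(1 - sqrt(2*r1/(r1+r2))) = 1170.9331 m/s
total dv = |dv1| + |dv2| = 1525.5455 + 1170.9331 = 2696.4787 m/s = 2.6965 km/s

2.6965 km/s


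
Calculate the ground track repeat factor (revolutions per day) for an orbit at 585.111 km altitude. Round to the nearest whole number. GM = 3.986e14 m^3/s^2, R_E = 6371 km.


r = 6.956111e+06 m
T = 2*pi*sqrt(r^3/mu) = 5773.7899 s = 96.2298 min
revs/day = 1440 / 96.2298 = 14.9642
Rounded: 15 revolutions per day

15 revolutions per day


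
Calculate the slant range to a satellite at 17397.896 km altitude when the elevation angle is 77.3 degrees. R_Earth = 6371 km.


h = 17397.896 km, el = 77.3 deg
d = -R_E*sin(el) + sqrt((R_E*sin(el))^2 + 2*R_E*h + h^2)
d = -6371.0000*sin(1.3491) + sqrt((6371.0000*0.9755345)^2 + 2*6371.0000*17397.896 + 17397.896^2)
d = 17512.4615 km

17512.4615 km


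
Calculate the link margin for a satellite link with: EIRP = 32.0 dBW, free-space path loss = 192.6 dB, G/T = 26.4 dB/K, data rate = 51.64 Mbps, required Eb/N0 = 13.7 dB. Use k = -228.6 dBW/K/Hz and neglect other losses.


C/N0 = EIRP - FSPL + G/T - k = 32.0 - 192.6 + 26.4 - (-228.6)
C/N0 = 94.4000 dB-Hz
R_b = 51.64 Mbps = 5.164e+07 bps -> 10*log10(R_b) = 77.1299 dB-Hz
Eb/N0 = C/N0 - 10*log10(R_b) = 94.4000 - 77.1299 = 17.2701 dB
Margin = Eb/N0 - Eb/N0_req = 17.2701 - 13.7 = 3.5701 dB (link closes)

3.5701 dB


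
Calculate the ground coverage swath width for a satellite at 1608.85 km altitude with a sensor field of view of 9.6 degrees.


FOV = 9.6 deg = 0.1675516 rad
swath = 2 * alt * tan(FOV/2) = 2 * 1608.85 * tan(0.0837758)
swath = 2 * 1608.85 * 0.08397235
swath = 270.1978 km

270.1978 km


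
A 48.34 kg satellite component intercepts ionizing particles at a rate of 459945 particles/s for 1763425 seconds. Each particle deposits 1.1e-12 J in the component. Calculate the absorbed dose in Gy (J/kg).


Total energy deposited = rate * time * E_per
  = 459945 * 1763425 * 1.1e-12 = 0.8921864 J
Dose = E_total / mass = 0.8921864 / 48.34
Dose = 0.01845648 Gy

0.0185 Gy


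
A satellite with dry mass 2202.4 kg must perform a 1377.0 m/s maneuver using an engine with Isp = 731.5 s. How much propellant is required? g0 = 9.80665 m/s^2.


ve = Isp * g0 = 731.5 * 9.80665 = 7173.564475 m/s
mass ratio = exp(dv/ve) = exp(1377.0/7173.564475) = 1.21161573
m_prop = m_dry * (mr - 1) = 2202.4 * (1.21161573 - 1)
m_prop = 466.0625 kg

466.0625 kg


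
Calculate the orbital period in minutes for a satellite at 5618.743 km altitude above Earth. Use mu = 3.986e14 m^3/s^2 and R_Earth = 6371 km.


r = 11989.7430 km = 1.1989743e+07 m
T = 2*pi*sqrt(r^3/mu) = 2*pi*sqrt(1.7235728e+21 / 3.986e14)
T = 13065.4999 s = 217.7583 min

217.7583 minutes


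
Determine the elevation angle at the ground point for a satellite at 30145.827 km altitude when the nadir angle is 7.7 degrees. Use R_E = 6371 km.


r = R_E + alt = 36516.8270 km
Law of sines in the satellite / Earth-center / ground-point triangle:
  sin(nadir)/R_E = sin(90 + el)/r  =>  cos(el) = (r/R_E)*sin(nadir)
cos(el) = (36516.8270 / 6371.0000) * sin(7.7 deg) = 0.7679721
el = arccos(0.7679721) = 39.8279 deg
(Earth-central angle = 90 - nadir - el = 42.4721 deg)

39.8279 degrees


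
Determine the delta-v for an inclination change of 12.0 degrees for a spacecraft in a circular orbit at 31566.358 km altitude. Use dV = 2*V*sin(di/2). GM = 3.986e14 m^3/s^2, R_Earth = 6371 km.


r = 37937.3580 km = 3.7937358e+07 m
V = sqrt(mu/r) = 3241.4185 m/s
di = 12.0 deg = 0.2094395 rad
dV = 2*V*sin(di/2) = 2*3241.4185*sin(0.1047198)
dV = 677.6410 m/s = 0.677641 km/s

0.6776 km/s


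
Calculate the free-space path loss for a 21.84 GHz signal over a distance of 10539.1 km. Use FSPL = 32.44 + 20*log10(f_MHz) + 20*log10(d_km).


f = 21.84 GHz = 21840.0000 MHz
d = 10539.1 km
FSPL = 32.44 + 20*log10(21840.0000) + 20*log10(10539.1)
FSPL = 32.44 + 86.7851 + 80.4561
FSPL = 199.6811 dB

199.6811 dB


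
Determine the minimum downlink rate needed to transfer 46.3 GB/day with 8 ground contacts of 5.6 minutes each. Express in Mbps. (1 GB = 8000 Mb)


total contact time = 8 * 5.6 * 60 = 2688.0000 s
data = 46.3 GB = 370400.0000 Mb
rate = 370400.0000 / 2688.0000 = 137.7976 Mbps

137.7976 Mbps


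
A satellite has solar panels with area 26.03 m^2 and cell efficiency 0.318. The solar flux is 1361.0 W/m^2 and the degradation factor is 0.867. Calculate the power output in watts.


P = area * eta * S * degradation
P = 26.03 * 0.318 * 1361.0 * 0.867
P = 9767.3896 W

9767.3896 W


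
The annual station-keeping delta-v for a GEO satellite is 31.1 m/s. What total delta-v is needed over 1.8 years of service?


dV = rate * years = 31.1 * 1.8
dV = 55.9800 m/s

55.9800 m/s


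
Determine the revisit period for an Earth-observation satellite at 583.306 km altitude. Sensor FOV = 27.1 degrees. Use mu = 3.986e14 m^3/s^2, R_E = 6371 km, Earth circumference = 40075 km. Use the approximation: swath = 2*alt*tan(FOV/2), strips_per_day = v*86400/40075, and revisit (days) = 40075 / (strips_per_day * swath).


swath = 2*583.306*tan(0.2364921) = 281.1557 km
v = sqrt(mu/r) = 7570.7996 m/s = 7.5708 km/s
strips/day = v*86400/40075 = 7.5708*86400/40075 = 16.3223
coverage/day = strips * swath = 16.3223 * 281.1557 = 4589.1145 km
revisit = 40075 / 4589.1145 = 8.7326 days

8.7326 days


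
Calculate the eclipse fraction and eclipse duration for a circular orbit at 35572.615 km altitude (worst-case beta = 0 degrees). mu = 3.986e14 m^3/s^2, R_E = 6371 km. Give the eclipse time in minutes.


r = 41943.6150 km
T = 1424.8159 min
Eclipse fraction = arcsin(R_E/r)/pi = arcsin(6371.0000/41943.6150)/pi
= arcsin(0.1518944)/pi = 0.04853736
Eclipse duration = 0.04853736 * 1424.8159 = 69.1568 min

69.1568 minutes


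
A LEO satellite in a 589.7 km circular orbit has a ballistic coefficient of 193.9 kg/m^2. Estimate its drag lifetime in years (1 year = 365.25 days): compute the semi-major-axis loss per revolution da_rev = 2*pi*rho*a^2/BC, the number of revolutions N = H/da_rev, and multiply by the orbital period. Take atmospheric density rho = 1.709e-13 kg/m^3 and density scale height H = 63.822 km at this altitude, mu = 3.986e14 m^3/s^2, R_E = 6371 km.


a = R_E + alt = 6960.7000 km = 6.9607e+06 m
da_rev = 2*pi*rho*a^2/BC = 2*pi*1.709e-13*(6.9607e+06)^2/193.9 = 0.268318091 m per revolution
N = H/da_rev = 63822.0000 m / 0.268318091 m = 237859.4743 revolutions
P = 2*pi*sqrt(a^3/mu) = 5779.5044 s
lifetime = N*P = 237859.4743 * 5779.5044 = 1.3747099e+09 s = 15910.9939 days
years = 15910.9939 / 365.25 = 43.5619 years

43.5619 years


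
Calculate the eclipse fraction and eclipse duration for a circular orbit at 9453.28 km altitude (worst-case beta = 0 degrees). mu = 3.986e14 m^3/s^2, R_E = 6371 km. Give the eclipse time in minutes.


r = 15824.2800 km
T = 330.1763 min
Eclipse fraction = arcsin(R_E/r)/pi = arcsin(6371.0000/15824.2800)/pi
= arcsin(0.4026092)/pi = 0.1318966
Eclipse duration = 0.1318966 * 330.1763 = 43.5491 min

43.5491 minutes


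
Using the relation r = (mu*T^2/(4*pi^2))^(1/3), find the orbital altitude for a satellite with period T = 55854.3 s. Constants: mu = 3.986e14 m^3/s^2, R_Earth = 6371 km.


T = 55854.3 s
r = (mu*T^2/(4*pi^2))^(1/3) = (3.986e14 * 55854.3^2 / (4*pi^2))^(1/3)
r = 3.1581319e+07 m = 31581.3188 km
alt = r - R_E = 31581.3188 - 6371 = 25210.3188 km

25210.3188 km


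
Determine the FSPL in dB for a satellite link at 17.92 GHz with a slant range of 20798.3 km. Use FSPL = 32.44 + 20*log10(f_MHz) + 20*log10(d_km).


f = 17.92 GHz = 17920.0000 MHz
d = 20798.3 km
FSPL = 32.44 + 20*log10(17920.0000) + 20*log10(20798.3)
FSPL = 32.44 + 85.0668 + 86.3606
FSPL = 203.8673 dB

203.8673 dB


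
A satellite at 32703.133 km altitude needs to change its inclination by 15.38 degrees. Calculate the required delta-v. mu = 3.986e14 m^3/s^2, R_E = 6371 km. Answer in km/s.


r = 39074.1330 km = 3.9074133e+07 m
V = sqrt(mu/r) = 3193.9195 m/s
di = 15.38 deg = 0.2684316 rad
dV = 2*V*sin(di/2) = 2*3193.9195*sin(0.1342158)
dV = 854.7773 m/s = 0.8547773 km/s

0.8548 km/s


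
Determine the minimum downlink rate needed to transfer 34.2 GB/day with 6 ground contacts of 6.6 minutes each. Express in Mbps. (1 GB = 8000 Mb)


total contact time = 6 * 6.6 * 60 = 2376.0000 s
data = 34.2 GB = 273600.0000 Mb
rate = 273600.0000 / 2376.0000 = 115.1515 Mbps

115.1515 Mbps


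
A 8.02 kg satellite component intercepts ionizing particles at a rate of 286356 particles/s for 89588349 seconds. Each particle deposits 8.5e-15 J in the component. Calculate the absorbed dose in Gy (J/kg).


Total energy deposited = rate * time * E_per
  = 286356 * 89588349 * 8.5e-15 = 0.2180604 J
Dose = E_total / mass = 0.2180604 / 8.02
Dose = 0.02718957 Gy

0.0272 Gy


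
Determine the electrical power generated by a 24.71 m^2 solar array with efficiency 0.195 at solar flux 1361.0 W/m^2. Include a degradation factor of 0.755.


P = area * eta * S * degradation
P = 24.71 * 0.195 * 1361.0 * 0.755
P = 4951.2224 W

4951.2224 W


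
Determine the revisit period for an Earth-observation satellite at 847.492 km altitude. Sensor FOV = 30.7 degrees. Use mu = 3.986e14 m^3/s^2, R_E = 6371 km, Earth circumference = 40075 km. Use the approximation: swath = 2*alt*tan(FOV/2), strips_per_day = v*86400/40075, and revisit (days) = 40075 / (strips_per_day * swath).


swath = 2*847.492*tan(0.267908) = 465.2854 km
v = sqrt(mu/r) = 7430.9683 m/s = 7.4310 km/s
strips/day = v*86400/40075 = 7.4310*86400/40075 = 16.0209
coverage/day = strips * swath = 16.0209 * 465.2854 = 7454.2684 km
revisit = 40075 / 7454.2684 = 5.3761 days

5.3761 days


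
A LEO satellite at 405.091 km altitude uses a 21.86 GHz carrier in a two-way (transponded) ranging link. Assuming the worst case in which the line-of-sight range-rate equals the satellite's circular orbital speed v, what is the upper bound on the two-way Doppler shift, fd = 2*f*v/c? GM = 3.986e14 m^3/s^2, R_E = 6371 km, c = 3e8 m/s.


r = 6.776091e+06 m
v = sqrt(mu/r) = 7669.7116 m/s (worst-case radial velocity)
f = 21.86 GHz = 2.186e+10 Hz
fd = 2*f*v/c = 2*2.186e+10*7669.7116/3.0e+08
fd = 1.1177326e+06 Hz

1.1177e+06 Hz


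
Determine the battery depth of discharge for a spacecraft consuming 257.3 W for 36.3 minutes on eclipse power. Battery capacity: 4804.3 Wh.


E_used = P * t / 60 = 257.3 * 36.3 / 60 = 155.6665 Wh
DOD = E_used / E_total * 100 = 155.6665 / 4804.3 * 100
DOD = 3.2401 %

3.2401 %


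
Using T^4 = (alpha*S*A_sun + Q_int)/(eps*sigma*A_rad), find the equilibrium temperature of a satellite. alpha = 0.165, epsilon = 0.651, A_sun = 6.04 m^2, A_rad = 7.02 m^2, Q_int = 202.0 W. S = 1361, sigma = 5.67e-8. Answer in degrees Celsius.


Numerator = alpha*S*A_sun + Q_int = 0.165*1361*6.04 + 202.0 = 1558.3726 W
Denominator = eps*sigma*A_rad = 0.651*5.67e-8*7.02 = 2.5912013e-07 W/K^4
T^4 = 6.0140931e+09 K^4
T = 278.4791 K = 5.3291 C

5.3291 degrees Celsius
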